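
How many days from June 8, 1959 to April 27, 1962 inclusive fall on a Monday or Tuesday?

June 8, 1959 is a Monday.
From June 8, 1959 to April 27, 1962 is 1055 days inclusive.
1055 = 7 × 150 + 5, so there are 150 full weeks plus 5 extra days.
Each full week contributes 2 days from the set (Mon, Tue): 150 × 2 = 300.
The 5 extra days are Mon, Tue, Wed, Thu, Fri — 2 of them qualify.
Total: 300 + 2 = 302.

302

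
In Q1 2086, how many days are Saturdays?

13

January 1, 2086 is a Tuesday.
The range spans 90 days (inclusive of both endpoints).
90 = 7 × 12 + 6, so there are 12 full weeks plus 6 extra days.
Each full week contributes one Saturday: 12 so far.
The 6 extra days are Tue, Wed, Thu, Fri, Sat, Sun — 1 of them qualifies.
Total: 12 + 1 = 13.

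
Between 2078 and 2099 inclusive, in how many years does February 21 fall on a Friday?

Day of week of February 21 in each year:
2078: Mon, 2079: Tue, 2080: Wed, 2081: Fri ✓, 2082: Sat, 2083: Sun, 2084: Mon, 2085: Wed, 2086: Thu, 2087: Fri ✓, 2088: Sat, 2089: Mon, 2090: Tue, 2091: Wed, 2092: Thu, 2093: Sat, 2094: Sun, 2095: Mon, 2096: Tue, 2097: Thu, 2098: Fri ✓, 2099: Sat
Fridays: 2081, 2087, 2098.

3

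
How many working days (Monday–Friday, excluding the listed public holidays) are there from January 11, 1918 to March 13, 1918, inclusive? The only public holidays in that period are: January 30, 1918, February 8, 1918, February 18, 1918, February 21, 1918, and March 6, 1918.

39 working days

January 11, 1918 is a Friday.
From January 11, 1918 to March 13, 1918 is 62 days inclusive.
62 = 7 × 8 + 6, so there are 8 full weeks plus 6 extra days.
Each full week contributes 5 weekdays (Mon–Fri): 8 × 5 = 40.
The 6 extra days are Fri, Sat, Sun, Mon, Tue, Wed — 4 of them qualify.
Total: 40 + 4 = 44.
Holidays: January 30, 1918 (Wed); February 8, 1918 (Fri); February 18, 1918 (Mon); February 21, 1918 (Thu); March 6, 1918 (Wed).
All 5 holidays fall on weekdays, so subtract 5.
Business days: 44 − 5 = 39.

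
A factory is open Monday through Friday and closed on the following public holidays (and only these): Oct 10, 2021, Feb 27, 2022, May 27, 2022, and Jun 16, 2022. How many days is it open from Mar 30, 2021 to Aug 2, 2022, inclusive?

Mar 30, 2021 is a Tuesday.
From Mar 30, 2021 to Aug 2, 2022 is 491 days inclusive.
491 = 7 × 70 + 1, so there are 70 full weeks plus 1 extra day.
Each full week contributes 5 weekdays (Mon–Fri): 70 × 5 = 350.
The 1 extra day is Tuesday — 1 of them qualifies.
Total: 350 + 1 = 351.
Holidays: Oct 10, 2021 (Sun); Feb 27, 2022 (Sun); May 27, 2022 (Fri); Jun 16, 2022 (Thu).
2 of the 4 holidays fall on weekdays; the rest are weekends and were already excluded.
Business days: 351 − 2 = 349.

349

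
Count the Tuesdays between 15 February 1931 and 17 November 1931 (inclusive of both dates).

40 Tuesdays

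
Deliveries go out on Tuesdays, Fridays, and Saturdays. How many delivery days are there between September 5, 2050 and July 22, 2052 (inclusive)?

294

September 5, 2050 is a Monday.
The range spans 687 days (inclusive of both endpoints).
687 = 7 × 98 + 1, so there are 98 full weeks plus 1 extra day.
Each full week contributes 3 days from the set (Tue, Fri, Sat): 98 × 3 = 294.
The 1 extra day is Mon — none qualify.
Total: 294 + 0 = 294.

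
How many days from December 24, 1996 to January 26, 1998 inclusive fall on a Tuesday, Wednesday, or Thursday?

December 24, 1996 is a Tuesday.
The range spans 399 days (inclusive of both endpoints).
399 = 7 × 57, so the span is exactly 57 full weeks.
Each full week contributes 3 days from the set (Tue, Wed, Thu): 57 × 3 = 171.

171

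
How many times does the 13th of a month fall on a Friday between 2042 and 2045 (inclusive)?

7

Friday-the-13ths by year:
2042: Jun
2043: Feb, Mar, Nov
2044: May
2045: Jan, Oct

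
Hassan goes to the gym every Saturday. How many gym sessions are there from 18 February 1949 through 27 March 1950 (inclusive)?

58 Saturdays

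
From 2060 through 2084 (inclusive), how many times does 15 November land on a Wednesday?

Day of week of November 15 in each year:
2060: Mon, 2061: Tue, 2062: Wed ✓, 2063: Thu, 2064: Sat, 2065: Sun, 2066: Mon, 2067: Tue, 2068: Thu, 2069: Fri, 2070: Sat, 2071: Sun, 2072: Tue, 2073: Wed ✓, 2074: Thu, 2075: Fri, 2076: Sun, 2077: Mon, 2078: Tue, 2079: Wed ✓, 2080: Fri, 2081: Sat, 2082: Sun, 2083: Mon, 2084: Wed ✓
Wednesdays: 2062, 2073, 2079, 2084.

4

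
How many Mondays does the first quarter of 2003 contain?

13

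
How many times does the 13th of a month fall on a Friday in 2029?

The 13th falls on a Friday when the month's 13th has weekday Fri.
Jan 13 is Sat; Feb 13 is Tue; Mar 13 is Tue; Apr 13 is Fri ✓; May 13 is Sun; Jun 13 is Wed; Jul 13 is Fri ✓; Aug 13 is Mon; Sep 13 is Thu; Oct 13 is Sat; Nov 13 is Tue; Dec 13 is Thu.
Friday the 13ths: Apr, Jul.

2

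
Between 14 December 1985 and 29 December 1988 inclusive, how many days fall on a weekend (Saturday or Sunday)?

14 December 1985 is a Saturday.
From 14 December 1985 to 29 December 1988 is 1112 days inclusive.
1112 = 7 × 158 + 6, so there are 158 full weeks plus 6 extra days.
Each full week contributes 2 weekend days (Sat, Sun): 158 × 2 = 316.
The 6 extra days are Saturday, Sunday, Monday, Tuesday, Wednesday, Thursday — 2 of them qualify.
Total: 316 + 2 = 318.

318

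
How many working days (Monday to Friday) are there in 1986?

261 weekdays

January 1, 1986 is a Wednesday.
From January 1, 1986 to December 31, 1986 is 365 days inclusive.
365 = 7 × 52 + 1, so there are 52 full weeks plus 1 extra day.
Each full week contributes 5 weekdays (Mon–Fri): 52 × 5 = 260.
The 1 extra day is Wed — 1 of them qualifies.
Total: 260 + 1 = 261.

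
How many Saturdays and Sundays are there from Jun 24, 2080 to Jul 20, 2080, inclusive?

7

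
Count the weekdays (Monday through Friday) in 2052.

1 January 2052 is a Monday.
From 1 January 2052 to 31 December 2052 is 366 days inclusive.
366 = 7 × 52 + 2, so there are 52 full weeks plus 2 extra days.
Each full week contributes 5 weekdays (Mon–Fri): 52 × 5 = 260.
The 2 extra days are Monday, Tuesday — 2 of them qualify.
Total: 260 + 2 = 262.

262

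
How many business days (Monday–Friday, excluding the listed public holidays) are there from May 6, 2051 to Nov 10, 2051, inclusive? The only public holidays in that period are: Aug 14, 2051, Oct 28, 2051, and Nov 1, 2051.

133

May 6, 2051 is a Saturday.
That's 189 days from start to end, counting both.
189 = 7 × 27, so the span is exactly 27 full weeks.
Each full week contributes 5 weekdays (Mon–Fri): 27 × 5 = 135.
Holidays: Aug 14, 2051 (Mon); Oct 28, 2051 (Sat); Nov 1, 2051 (Wed).
2 of the 3 holidays fall on weekdays; the rest are weekends and were already excluded.
Business days: 135 − 2 = 133.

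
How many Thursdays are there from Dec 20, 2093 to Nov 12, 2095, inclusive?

Dec 20, 2093 is a Sunday.
From Dec 20, 2093 to Nov 12, 2095 is 693 days inclusive.
693 = 7 × 99, so the span is exactly 99 full weeks.
Each full week contributes one Thursday: 99 so far.

99 Thursdays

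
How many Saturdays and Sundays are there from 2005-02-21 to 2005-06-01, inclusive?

28

2005-02-21 is a Monday.
The range spans 101 days (inclusive of both endpoints).
101 = 7 × 14 + 3, so there are 14 full weeks plus 3 extra days.
Each full week contributes 2 weekend days (Sat, Sun): 14 × 2 = 28.
The 3 extra days are Monday, Tuesday, Wednesday — none qualify.
Total: 28 + 0 = 28.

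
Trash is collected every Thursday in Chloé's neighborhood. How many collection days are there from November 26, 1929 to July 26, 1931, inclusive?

87

November 26, 1929 is a Tuesday.
That's 608 days from start to end, counting both.
608 = 7 × 86 + 6, so there are 86 full weeks plus 6 extra days.
Each full week contributes one Thursday: 86 so far.
The 6 extra days are Tue, Wed, Thu, Fri, Sat, Sun — 1 of them qualifies.
Total: 86 + 1 = 87.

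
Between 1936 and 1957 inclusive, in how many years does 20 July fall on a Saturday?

3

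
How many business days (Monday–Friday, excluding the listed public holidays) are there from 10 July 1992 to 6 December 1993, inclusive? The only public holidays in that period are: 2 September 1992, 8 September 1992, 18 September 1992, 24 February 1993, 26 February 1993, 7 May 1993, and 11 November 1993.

360 business days

10 July 1992 is a Friday.
The range spans 515 days (inclusive of both endpoints).
515 = 7 × 73 + 4, so there are 73 full weeks plus 4 extra days.
Each full week contributes 5 weekdays (Mon–Fri): 73 × 5 = 365.
The 4 extra days are Friday, Saturday, Sunday, Monday — 2 of them qualify.
Total: 365 + 2 = 367.
Holidays: 2 September 1992 (Wed); 8 September 1992 (Tue); 18 September 1992 (Fri); 24 February 1993 (Wed); 26 February 1993 (Fri); 7 May 1993 (Fri); 11 November 1993 (Thu).
All 7 holidays fall on weekdays, so subtract 7.
Business days: 367 − 7 = 360.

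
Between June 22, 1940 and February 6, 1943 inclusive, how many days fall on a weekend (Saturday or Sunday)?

June 22, 1940 is a Saturday.
From June 22, 1940 to February 6, 1943 is 960 days inclusive.
960 = 7 × 137 + 1, so there are 137 full weeks plus 1 extra day.
Each full week contributes 2 weekend days (Sat, Sun): 137 × 2 = 274.
The 1 extra day is Saturday — 1 of them qualifies.
Total: 274 + 1 = 275.

275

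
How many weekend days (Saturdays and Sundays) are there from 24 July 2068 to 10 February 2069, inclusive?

58

24 July 2068 is a Tuesday.
That's 202 days from start to end, counting both.
202 = 7 × 28 + 6, so there are 28 full weeks plus 6 extra days.
Each full week contributes 2 weekend days (Sat, Sun): 28 × 2 = 56.
The 6 extra days are Tuesday, Wednesday, Thursday, Friday, Saturday, Sunday — 2 of them qualify.
Total: 56 + 2 = 58.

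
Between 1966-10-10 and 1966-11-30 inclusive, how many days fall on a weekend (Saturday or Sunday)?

1966-10-10 is a Monday.
That's 52 days from start to end, counting both.
52 = 7 × 7 + 3, so there are 7 full weeks plus 3 extra days.
Each full week contributes 2 weekend days (Sat, Sun): 7 × 2 = 14.
The 3 extra days are Mon, Tue, Wed — none qualify.
Total: 14 + 0 = 14.

14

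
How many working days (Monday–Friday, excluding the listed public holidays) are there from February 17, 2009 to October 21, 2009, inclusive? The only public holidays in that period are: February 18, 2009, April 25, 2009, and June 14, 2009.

176 working days

February 17, 2009 is a Tuesday.
That's 247 days from start to end, counting both.
247 = 7 × 35 + 2, so there are 35 full weeks plus 2 extra days.
Each full week contributes 5 weekdays (Mon–Fri): 35 × 5 = 175.
The 2 extra days are Tuesday, Wednesday — 2 of them qualify.
Total: 175 + 2 = 177.
Holidays: February 18, 2009 (Wed); April 25, 2009 (Sat); June 14, 2009 (Sun).
1 of the 3 holidays fall on weekdays; the rest are weekends and were already excluded.
Business days: 177 − 1 = 176.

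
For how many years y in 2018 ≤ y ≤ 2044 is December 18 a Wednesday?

Day of week of December 18 in each year:
2018: Tue, 2019: Wed ✓, 2020: Fri, 2021: Sat, 2022: Sun, 2023: Mon, 2024: Wed ✓, 2025: Thu, 2026: Fri, 2027: Sat, 2028: Mon, 2029: Tue, 2030: Wed ✓, 2031: Thu, 2032: Sat, 2033: Sun, 2034: Mon, 2035: Tue, 2036: Thu, 2037: Fri, 2038: Sat, 2039: Sun, 2040: Tue, 2041: Wed ✓, 2042: Thu, 2043: Fri, 2044: Sun
Wednesdays: 2019, 2024, 2030, 2041.

4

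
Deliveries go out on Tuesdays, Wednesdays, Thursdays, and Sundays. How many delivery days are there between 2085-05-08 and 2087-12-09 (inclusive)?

2085-05-08 is a Tuesday.
The range spans 946 days (inclusive of both endpoints).
946 = 7 × 135 + 1, so there are 135 full weeks plus 1 extra day.
Each full week contributes 4 days from the set (Tue, Wed, Thu, Sun): 135 × 4 = 540.
The 1 extra day is Tuesday — 1 of them qualifies.
Total: 540 + 1 = 541.

541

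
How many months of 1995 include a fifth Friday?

A month has five Fridays exactly when Friday falls within its first (length − 28) days.
Jan: 31 days, starts Sun → 5 of Sun, Mon, Tue
Feb: 28 days, starts Wed → 5 of (none)
Mar: 31 days, starts Wed → 5 of Wed, Thu, Fri ✓
Apr: 30 days, starts Sat → 5 of Sat, Sun
May: 31 days, starts Mon → 5 of Mon, Tue, Wed
Jun: 30 days, starts Thu → 5 of Thu, Fri ✓
Jul: 31 days, starts Sat → 5 of Sat, Sun, Mon
Aug: 31 days, starts Tue → 5 of Tue, Wed, Thu
Sep: 30 days, starts Fri → 5 of Fri, Sat ✓
Oct: 31 days, starts Sun → 5 of Sun, Mon, Tue
Nov: 30 days, starts Wed → 5 of Wed, Thu
Dec: 31 days, starts Fri → 5 of Fri, Sat, Sun ✓
Months with five Fridays: Mar, Jun, Sep, Dec.

4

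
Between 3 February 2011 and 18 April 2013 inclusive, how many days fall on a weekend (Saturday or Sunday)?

230

3 February 2011 is a Thursday.
The range spans 806 days (inclusive of both endpoints).
806 = 7 × 115 + 1, so there are 115 full weeks plus 1 extra day.
Each full week contributes 2 weekend days (Sat, Sun): 115 × 2 = 230.
The 1 extra day is Thu — none qualify.
Total: 230 + 0 = 230.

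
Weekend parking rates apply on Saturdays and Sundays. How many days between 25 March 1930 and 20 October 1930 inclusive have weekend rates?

25 March 1930 is a Tuesday.
From 25 March 1930 to 20 October 1930 is 210 days inclusive.
210 = 7 × 30, so the span is exactly 30 full weeks.
Each full week contributes 2 weekend days (Sat, Sun): 30 × 2 = 60.

60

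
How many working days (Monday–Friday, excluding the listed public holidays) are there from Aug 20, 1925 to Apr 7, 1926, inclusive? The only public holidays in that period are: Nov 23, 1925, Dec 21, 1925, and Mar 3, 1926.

162

Aug 20, 1925 is a Thursday.
From Aug 20, 1925 to Apr 7, 1926 is 231 days inclusive.
231 = 7 × 33, so the span is exactly 33 full weeks.
Each full week contributes 5 weekdays (Mon–Fri): 33 × 5 = 165.
Holidays: Nov 23, 1925 (Mon); Dec 21, 1925 (Mon); Mar 3, 1926 (Wed).
All 3 holidays fall on weekdays, so subtract 3.
Business days: 165 − 3 = 162.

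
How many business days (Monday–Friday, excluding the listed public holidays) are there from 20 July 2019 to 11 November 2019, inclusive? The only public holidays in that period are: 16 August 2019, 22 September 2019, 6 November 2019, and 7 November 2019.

78 business days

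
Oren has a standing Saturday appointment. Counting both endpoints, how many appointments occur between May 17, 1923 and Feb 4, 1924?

May 17, 1923 is a Thursday.
The range spans 264 days (inclusive of both endpoints).
264 = 7 × 37 + 5, so there are 37 full weeks plus 5 extra days.
Each full week contributes one Saturday: 37 so far.
The 5 extra days are Thu, Fri, Sat, Sun, Mon — 1 of them qualifies.
Total: 37 + 1 = 38.

38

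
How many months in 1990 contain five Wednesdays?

A month has five Wednesdays exactly when Wednesday falls within its first (length − 28) days.
Jan: 31 days, starts Mon → 5 of Mon, Tue, Wed ✓
Feb: 28 days, starts Thu → 5 of (none)
Mar: 31 days, starts Thu → 5 of Thu, Fri, Sat
Apr: 30 days, starts Sun → 5 of Sun, Mon
May: 31 days, starts Tue → 5 of Tue, Wed, Thu ✓
Jun: 30 days, starts Fri → 5 of Fri, Sat
Jul: 31 days, starts Sun → 5 of Sun, Mon, Tue
Aug: 31 days, starts Wed → 5 of Wed, Thu, Fri ✓
Sep: 30 days, starts Sat → 5 of Sat, Sun
Oct: 31 days, starts Mon → 5 of Mon, Tue, Wed ✓
Nov: 30 days, starts Thu → 5 of Thu, Fri
Dec: 31 days, starts Sat → 5 of Sat, Sun, Mon
Months with five Wednesdays: Jan, May, Aug, Oct.

4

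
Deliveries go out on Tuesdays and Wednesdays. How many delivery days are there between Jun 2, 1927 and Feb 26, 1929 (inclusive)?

181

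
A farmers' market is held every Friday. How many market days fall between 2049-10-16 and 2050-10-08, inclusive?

2049-10-16 is a Saturday.
The range spans 358 days (inclusive of both endpoints).
358 = 7 × 51 + 1, so there are 51 full weeks plus 1 extra day.
Each full week contributes one Friday: 51 so far.
The 1 extra day is Sat — none qualify.
Total: 51 + 0 = 51.

51 Fridays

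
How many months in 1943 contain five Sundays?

4

A month has five Sundays exactly when Sunday falls within its first (length − 28) days.
Jan: 31 days, starts Fri → 5 of Fri, Sat, Sun ✓
Feb: 28 days, starts Mon → 5 of (none)
Mar: 31 days, starts Mon → 5 of Mon, Tue, Wed
Apr: 30 days, starts Thu → 5 of Thu, Fri
May: 31 days, starts Sat → 5 of Sat, Sun, Mon ✓
Jun: 30 days, starts Tue → 5 of Tue, Wed
Jul: 31 days, starts Thu → 5 of Thu, Fri, Sat
Aug: 31 days, starts Sun → 5 of Sun, Mon, Tue ✓
Sep: 30 days, starts Wed → 5 of Wed, Thu
Oct: 31 days, starts Fri → 5 of Fri, Sat, Sun ✓
Nov: 30 days, starts Mon → 5 of Mon, Tue
Dec: 31 days, starts Wed → 5 of Wed, Thu, Fri
Months with five Sundays: Jan, May, Aug, Oct.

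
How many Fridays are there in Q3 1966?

1 July 1966 is a Friday.
From 1 July 1966 to 30 September 1966 is 92 days inclusive.
92 = 7 × 13 + 1, so there are 13 full weeks plus 1 extra day.
Each full week contributes one Friday: 13 so far.
The 1 extra day is Friday — 1 of them qualifies.
Total: 13 + 1 = 14.

14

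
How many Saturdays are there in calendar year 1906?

52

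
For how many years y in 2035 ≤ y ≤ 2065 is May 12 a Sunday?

4

Day of week of May 12 in each year:
2035: Sat, 2036: Mon, 2037: Tue, 2038: Wed, 2039: Thu, 2040: Sat, 2041: Sun ✓, 2042: Mon, 2043: Tue, 2044: Thu, 2045: Fri, 2046: Sat, 2047: Sun ✓, 2048: Tue, 2049: Wed, 2050: Thu, 2051: Fri, 2052: Sun ✓, 2053: Mon, 2054: Tue, 2055: Wed, 2056: Fri, 2057: Sat, 2058: Sun ✓, 2059: Mon, 2060: Wed, 2061: Thu, 2062: Fri, 2063: Sat, 2064: Mon, 2065: Tue
Sundays: 2041, 2047, 2052, 2058.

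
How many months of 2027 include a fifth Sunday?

4

A month has five Sundays exactly when Sunday falls within its first (length − 28) days.
Jan: 31 days, starts Fri → 5 of Fri, Sat, Sun ✓
Feb: 28 days, starts Mon → 5 of (none)
Mar: 31 days, starts Mon → 5 of Mon, Tue, Wed
Apr: 30 days, starts Thu → 5 of Thu, Fri
May: 31 days, starts Sat → 5 of Sat, Sun, Mon ✓
Jun: 30 days, starts Tue → 5 of Tue, Wed
Jul: 31 days, starts Thu → 5 of Thu, Fri, Sat
Aug: 31 days, starts Sun → 5 of Sun, Mon, Tue ✓
Sep: 30 days, starts Wed → 5 of Wed, Thu
Oct: 31 days, starts Fri → 5 of Fri, Sat, Sun ✓
Nov: 30 days, starts Mon → 5 of Mon, Tue
Dec: 31 days, starts Wed → 5 of Wed, Thu, Fri
Months with five Sundays: Jan, May, Aug, Oct.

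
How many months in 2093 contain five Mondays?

4

A month has five Mondays exactly when Monday falls within its first (length − 28) days.
Jan: 31 days, starts Thu → 5 of Thu, Fri, Sat
Feb: 28 days, starts Sun → 5 of (none)
Mar: 31 days, starts Sun → 5 of Sun, Mon, Tue ✓
Apr: 30 days, starts Wed → 5 of Wed, Thu
May: 31 days, starts Fri → 5 of Fri, Sat, Sun
Jun: 30 days, starts Mon → 5 of Mon, Tue ✓
Jul: 31 days, starts Wed → 5 of Wed, Thu, Fri
Aug: 31 days, starts Sat → 5 of Sat, Sun, Mon ✓
Sep: 30 days, starts Tue → 5 of Tue, Wed
Oct: 31 days, starts Thu → 5 of Thu, Fri, Sat
Nov: 30 days, starts Sun → 5 of Sun, Mon ✓
Dec: 31 days, starts Tue → 5 of Tue, Wed, Thu
Months with five Mondays: Mar, Jun, Aug, Nov.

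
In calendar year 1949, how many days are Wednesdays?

Jan 1, 1949 is a Saturday.
From Jan 1, 1949 to Dec 31, 1949 is 365 days inclusive.
365 = 7 × 52 + 1, so there are 52 full weeks plus 1 extra day.
Each full week contributes one Wednesday: 52 so far.
The 1 extra day is Sat — none qualify.
Total: 52 + 0 = 52.

52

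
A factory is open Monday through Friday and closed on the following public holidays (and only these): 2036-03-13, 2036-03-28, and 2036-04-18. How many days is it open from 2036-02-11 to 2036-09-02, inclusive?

2036-02-11 is a Monday.
The range spans 205 days (inclusive of both endpoints).
205 = 7 × 29 + 2, so there are 29 full weeks plus 2 extra days.
Each full week contributes 5 weekdays (Mon–Fri): 29 × 5 = 145.
The 2 extra days are Mon, Tue — 2 of them qualify.
Total: 145 + 2 = 147.
Holidays: 2036-03-13 (Thu); 2036-03-28 (Fri); 2036-04-18 (Fri).
All 3 holidays fall on weekdays, so subtract 3.
Business days: 147 − 3 = 144.

144 working days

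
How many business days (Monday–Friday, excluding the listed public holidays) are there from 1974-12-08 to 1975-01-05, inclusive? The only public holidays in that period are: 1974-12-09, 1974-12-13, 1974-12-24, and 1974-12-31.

1974-12-08 is a Sunday.
The range spans 29 days (inclusive of both endpoints).
29 = 7 × 4 + 1, so there are 4 full weeks plus 1 extra day.
Each full week contributes 5 weekdays (Mon–Fri): 4 × 5 = 20.
The 1 extra day is Sunday — none qualify.
Total: 20 + 0 = 20.
Holidays: 1974-12-09 (Mon); 1974-12-13 (Fri); 1974-12-24 (Tue); 1974-12-31 (Tue).
All 4 holidays fall on weekdays, so subtract 4.
Business days: 20 − 4 = 16.

16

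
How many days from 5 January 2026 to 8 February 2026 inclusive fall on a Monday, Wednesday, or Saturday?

5 January 2026 is a Monday.
From 5 January 2026 to 8 February 2026 is 35 days inclusive.
35 = 7 × 5, so the span is exactly 5 full weeks.
Each full week contributes 3 days from the set (Mon, Wed, Sat): 5 × 3 = 15.

15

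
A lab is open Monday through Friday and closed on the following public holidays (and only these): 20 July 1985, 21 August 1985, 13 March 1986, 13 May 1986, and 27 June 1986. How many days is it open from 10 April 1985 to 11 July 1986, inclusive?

324 business days

10 April 1985 is a Wednesday.
That's 458 days from start to end, counting both.
458 = 7 × 65 + 3, so there are 65 full weeks plus 3 extra days.
Each full week contributes 5 weekdays (Mon–Fri): 65 × 5 = 325.
The 3 extra days are Wed, Thu, Fri — 3 of them qualify.
Total: 325 + 3 = 328.
Holidays: 20 July 1985 (Sat); 21 August 1985 (Wed); 13 March 1986 (Thu); 13 May 1986 (Tue); 27 June 1986 (Fri).
4 of the 5 holidays fall on weekdays; the rest are weekends and were already excluded.
Business days: 328 − 4 = 324.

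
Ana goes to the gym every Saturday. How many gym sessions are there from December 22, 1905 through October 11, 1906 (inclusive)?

42 Saturdays

December 22, 1905 is a Friday.
That's 294 days from start to end, counting both.
294 = 7 × 42, so the span is exactly 42 full weeks.
Each full week contributes one Saturday: 42 so far.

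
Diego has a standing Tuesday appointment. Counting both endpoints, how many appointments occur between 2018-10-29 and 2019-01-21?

2018-10-29 is a Monday.
The range spans 85 days (inclusive of both endpoints).
85 = 7 × 12 + 1, so there are 12 full weeks plus 1 extra day.
Each full week contributes one Tuesday: 12 so far.
The 1 extra day is Monday — none qualify.
Total: 12 + 0 = 12.

12 Tuesdays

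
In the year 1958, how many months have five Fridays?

A month has five Fridays exactly when Friday falls within its first (length − 28) days.
Jan: 31 days, starts Wed → 5 of Wed, Thu, Fri ✓
Feb: 28 days, starts Sat → 5 of (none)
Mar: 31 days, starts Sat → 5 of Sat, Sun, Mon
Apr: 30 days, starts Tue → 5 of Tue, Wed
May: 31 days, starts Thu → 5 of Thu, Fri, Sat ✓
Jun: 30 days, starts Sun → 5 of Sun, Mon
Jul: 31 days, starts Tue → 5 of Tue, Wed, Thu
Aug: 31 days, starts Fri → 5 of Fri, Sat, Sun ✓
Sep: 30 days, starts Mon → 5 of Mon, Tue
Oct: 31 days, starts Wed → 5 of Wed, Thu, Fri ✓
Nov: 30 days, starts Sat → 5 of Sat, Sun
Dec: 31 days, starts Mon → 5 of Mon, Tue, Wed
Months with five Fridays: Jan, May, Aug, Oct.

4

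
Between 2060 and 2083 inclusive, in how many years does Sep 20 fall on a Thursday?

3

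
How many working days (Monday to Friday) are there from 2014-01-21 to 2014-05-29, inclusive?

2014-01-21 is a Tuesday.
From 2014-01-21 to 2014-05-29 is 129 days inclusive.
129 = 7 × 18 + 3, so there are 18 full weeks plus 3 extra days.
Each full week contributes 5 weekdays (Mon–Fri): 18 × 5 = 90.
The 3 extra days are Tue, Wed, Thu — 3 of them qualify.
Total: 90 + 3 = 93.

93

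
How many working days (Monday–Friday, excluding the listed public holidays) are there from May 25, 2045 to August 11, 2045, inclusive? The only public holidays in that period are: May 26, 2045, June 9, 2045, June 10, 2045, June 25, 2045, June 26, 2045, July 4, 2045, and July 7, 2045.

May 25, 2045 is a Thursday.
That's 79 days from start to end, counting both.
79 = 7 × 11 + 2, so there are 11 full weeks plus 2 extra days.
Each full week contributes 5 weekdays (Mon–Fri): 11 × 5 = 55.
The 2 extra days are Thu, Fri — 2 of them qualify.
Total: 55 + 2 = 57.
Holidays: May 26, 2045 (Fri); June 9, 2045 (Fri); June 10, 2045 (Sat); June 25, 2045 (Sun); June 26, 2045 (Mon); July 4, 2045 (Tue); July 7, 2045 (Fri).
5 of the 7 holidays fall on weekdays; the rest are weekends and were already excluded.
Business days: 57 − 5 = 52.

52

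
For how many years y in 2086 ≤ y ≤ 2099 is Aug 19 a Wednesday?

Day of week of August 19 in each year:
2086: Mon, 2087: Tue, 2088: Thu, 2089: Fri, 2090: Sat, 2091: Sun, 2092: Tue, 2093: Wed ✓, 2094: Thu, 2095: Fri, 2096: Sun, 2097: Mon, 2098: Tue, 2099: Wed ✓
Wednesdays: 2093, 2099.

2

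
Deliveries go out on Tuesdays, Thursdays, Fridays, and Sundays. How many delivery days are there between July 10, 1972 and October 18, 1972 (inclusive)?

57

July 10, 1972 is a Monday.
The range spans 101 days (inclusive of both endpoints).
101 = 7 × 14 + 3, so there are 14 full weeks plus 3 extra days.
Each full week contributes 4 days from the set (Tue, Thu, Fri, Sun): 14 × 4 = 56.
The 3 extra days are Monday, Tuesday, Wednesday — 1 of them qualifies.
Total: 56 + 1 = 57.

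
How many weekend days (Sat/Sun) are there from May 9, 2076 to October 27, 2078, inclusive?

258

May 9, 2076 is a Saturday.
That's 902 days from start to end, counting both.
902 = 7 × 128 + 6, so there are 128 full weeks plus 6 extra days.
Each full week contributes 2 weekend days (Sat, Sun): 128 × 2 = 256.
The 6 extra days are Saturday, Sunday, Monday, Tuesday, Wednesday, Thursday — 2 of them qualify.
Total: 256 + 2 = 258.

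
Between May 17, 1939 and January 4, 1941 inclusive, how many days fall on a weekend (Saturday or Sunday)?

171

May 17, 1939 is a Wednesday.
That's 599 days from start to end, counting both.
599 = 7 × 85 + 4, so there are 85 full weeks plus 4 extra days.
Each full week contributes 2 weekend days (Sat, Sun): 85 × 2 = 170.
The 4 extra days are Wed, Thu, Fri, Sat — 1 of them qualifies.
Total: 170 + 1 = 171.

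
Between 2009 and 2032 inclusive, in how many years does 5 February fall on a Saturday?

3

Day of week of February 5 in each year:
2009: Thu, 2010: Fri, 2011: Sat ✓, 2012: Sun, 2013: Tue, 2014: Wed, 2015: Thu, 2016: Fri, 2017: Sun, 2018: Mon, 2019: Tue, 2020: Wed, 2021: Fri, 2022: Sat ✓, 2023: Sun, 2024: Mon, 2025: Wed, 2026: Thu, 2027: Fri, 2028: Sat ✓, 2029: Mon, 2030: Tue, 2031: Wed, 2032: Thu
Saturdays: 2011, 2022, 2028.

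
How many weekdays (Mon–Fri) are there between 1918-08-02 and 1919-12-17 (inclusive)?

1918-08-02 is a Friday.
The range spans 503 days (inclusive of both endpoints).
503 = 7 × 71 + 6, so there are 71 full weeks plus 6 extra days.
Each full week contributes 5 weekdays (Mon–Fri): 71 × 5 = 355.
The 6 extra days are Friday, Saturday, Sunday, Monday, Tuesday, Wednesday — 4 of them qualify.
Total: 355 + 4 = 359.

359 weekdays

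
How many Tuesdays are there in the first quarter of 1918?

13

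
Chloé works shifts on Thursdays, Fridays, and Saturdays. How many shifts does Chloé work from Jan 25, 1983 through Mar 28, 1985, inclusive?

Jan 25, 1983 is a Tuesday.
The range spans 794 days (inclusive of both endpoints).
794 = 7 × 113 + 3, so there are 113 full weeks plus 3 extra days.
Each full week contributes 3 days from the set (Thu, Fri, Sat): 113 × 3 = 339.
The 3 extra days are Tue, Wed, Thu — 1 of them qualifies.
Total: 339 + 1 = 340.

340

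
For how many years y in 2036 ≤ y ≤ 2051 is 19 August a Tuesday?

2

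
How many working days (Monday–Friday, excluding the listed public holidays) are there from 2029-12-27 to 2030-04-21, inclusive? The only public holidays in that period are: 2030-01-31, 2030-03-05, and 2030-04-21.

80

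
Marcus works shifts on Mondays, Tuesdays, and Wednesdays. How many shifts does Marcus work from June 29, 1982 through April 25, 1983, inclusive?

129

June 29, 1982 is a Tuesday.
The range spans 301 days (inclusive of both endpoints).
301 = 7 × 43, so the span is exactly 43 full weeks.
Each full week contributes 3 days from the set (Mon, Tue, Wed): 43 × 3 = 129.
Total: 129.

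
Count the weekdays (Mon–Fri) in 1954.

1 January 1954 is a Friday.
From 1 January 1954 to 31 December 1954 is 365 days inclusive.
365 = 7 × 52 + 1, so there are 52 full weeks plus 1 extra day.
Each full week contributes 5 weekdays (Mon–Fri): 52 × 5 = 260.
The 1 extra day is Fri — 1 of them qualifies.
Total: 260 + 1 = 261.

261 weekdays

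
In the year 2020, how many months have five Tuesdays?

A month has five Tuesdays exactly when Tuesday falls within its first (length − 28) days.
Jan: 31 days, starts Wed → 5 of Wed, Thu, Fri
Feb: 29 days, starts Sat → 5 of Sat
Mar: 31 days, starts Sun → 5 of Sun, Mon, Tue ✓
Apr: 30 days, starts Wed → 5 of Wed, Thu
May: 31 days, starts Fri → 5 of Fri, Sat, Sun
Jun: 30 days, starts Mon → 5 of Mon, Tue ✓
Jul: 31 days, starts Wed → 5 of Wed, Thu, Fri
Aug: 31 days, starts Sat → 5 of Sat, Sun, Mon
Sep: 30 days, starts Tue → 5 of Tue, Wed ✓
Oct: 31 days, starts Thu → 5 of Thu, Fri, Sat
Nov: 30 days, starts Sun → 5 of Sun, Mon
Dec: 31 days, starts Tue → 5 of Tue, Wed, Thu ✓
Months with five Tuesdays: Mar, Jun, Sep, Dec.

4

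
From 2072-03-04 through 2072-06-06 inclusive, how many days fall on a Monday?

2072-03-04 is a Friday.
That's 95 days from start to end, counting both.
95 = 7 × 13 + 4, so there are 13 full weeks plus 4 extra days.
Each full week contributes one Monday: 13 so far.
The 4 extra days are Friday, Saturday, Sunday, Monday — 1 of them qualifies.
Total: 13 + 1 = 14.

14 Mondays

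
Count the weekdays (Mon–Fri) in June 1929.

20 weekdays

1 June 1929 is a Saturday.
From 1 June 1929 to 30 June 1929 is 30 days inclusive.
30 = 7 × 4 + 2, so there are 4 full weeks plus 2 extra days.
Each full week contributes 5 weekdays (Mon–Fri): 4 × 5 = 20.
The 2 extra days are Saturday, Sunday — none qualify.
Total: 20 + 0 = 20.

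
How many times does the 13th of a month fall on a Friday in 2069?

2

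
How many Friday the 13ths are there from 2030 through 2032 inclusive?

Friday-the-13ths by year:
2030: Sep, Dec
2031: Jun
2032: Feb, Aug

5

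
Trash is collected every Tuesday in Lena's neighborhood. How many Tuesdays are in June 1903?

5

1903-06-01 is a Monday.
The range spans 30 days (inclusive of both endpoints).
30 = 7 × 4 + 2, so there are 4 full weeks plus 2 extra days.
Each full week contributes one Tuesday: 4 so far.
The 2 extra days are Mon, Tue — 1 of them qualifies.
Total: 4 + 1 = 5.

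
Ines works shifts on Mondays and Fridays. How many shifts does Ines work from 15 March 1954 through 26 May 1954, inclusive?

21

15 March 1954 is a Monday.
From 15 March 1954 to 26 May 1954 is 73 days inclusive.
73 = 7 × 10 + 3, so there are 10 full weeks plus 3 extra days.
Each full week contributes 2 days from the set (Mon, Fri): 10 × 2 = 20.
The 3 extra days are Mon, Tue, Wed — 1 of them qualifies.
Total: 20 + 1 = 21.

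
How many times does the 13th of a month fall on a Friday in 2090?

The 13th falls on a Friday when the month's 13th has weekday Fri.
Jan 13 is Fri ✓; Feb 13 is Mon; Mar 13 is Mon; Apr 13 is Thu; May 13 is Sat; Jun 13 is Tue; Jul 13 is Thu; Aug 13 is Sun; Sep 13 is Wed; Oct 13 is Fri ✓; Nov 13 is Mon; Dec 13 is Wed.
Friday the 13ths: Jan, Oct.

2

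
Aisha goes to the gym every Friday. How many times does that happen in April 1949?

5

April 1, 1949 is a Friday.
That's 30 days from start to end, counting both.
30 = 7 × 4 + 2, so there are 4 full weeks plus 2 extra days.
Each full week contributes one Friday: 4 so far.
The 2 extra days are Friday, Saturday — 1 of them qualifies.
Total: 4 + 1 = 5.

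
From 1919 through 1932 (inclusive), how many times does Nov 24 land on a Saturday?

Day of week of November 24 in each year:
1919: Mon, 1920: Wed, 1921: Thu, 1922: Fri, 1923: Sat ✓, 1924: Mon, 1925: Tue, 1926: Wed, 1927: Thu, 1928: Sat ✓, 1929: Sun, 1930: Mon, 1931: Tue, 1932: Thu
Saturdays: 1923, 1928.

2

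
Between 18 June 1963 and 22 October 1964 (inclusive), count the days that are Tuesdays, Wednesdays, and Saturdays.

212

18 June 1963 is a Tuesday.
From 18 June 1963 to 22 October 1964 is 493 days inclusive.
493 = 7 × 70 + 3, so there are 70 full weeks plus 3 extra days.
Each full week contributes 3 days from the set (Tue, Wed, Sat): 70 × 3 = 210.
The 3 extra days are Tuesday, Wednesday, Thursday — 2 of them qualify.
Total: 210 + 2 = 212.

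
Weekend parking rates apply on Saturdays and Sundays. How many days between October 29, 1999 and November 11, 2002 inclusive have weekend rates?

October 29, 1999 is a Friday.
From October 29, 1999 to November 11, 2002 is 1110 days inclusive.
1110 = 7 × 158 + 4, so there are 158 full weeks plus 4 extra days.
Each full week contributes 2 weekend days (Sat, Sun): 158 × 2 = 316.
The 4 extra days are Friday, Saturday, Sunday, Monday — 2 of them qualify.
Total: 316 + 2 = 318.

318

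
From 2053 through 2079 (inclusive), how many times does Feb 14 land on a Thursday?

Day of week of February 14 in each year:
2053: Fri, 2054: Sat, 2055: Sun, 2056: Mon, 2057: Wed, 2058: Thu ✓, 2059: Fri, 2060: Sat, 2061: Mon, 2062: Tue, 2063: Wed, 2064: Thu ✓, 2065: Sat, 2066: Sun, 2067: Mon, 2068: Tue, 2069: Thu ✓, 2070: Fri, 2071: Sat, 2072: Sun, 2073: Tue, 2074: Wed, 2075: Thu ✓, 2076: Fri, 2077: Sun, 2078: Mon, 2079: Tue
Thursdays: 2058, 2064, 2069, 2075.

4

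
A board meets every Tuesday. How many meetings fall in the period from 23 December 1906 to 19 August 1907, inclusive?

23 December 1906 is a Sunday.
The range spans 240 days (inclusive of both endpoints).
240 = 7 × 34 + 2, so there are 34 full weeks plus 2 extra days.
Each full week contributes one Tuesday: 34 so far.
The 2 extra days are Sun, Mon — none qualify.
Total: 34 + 0 = 34.

34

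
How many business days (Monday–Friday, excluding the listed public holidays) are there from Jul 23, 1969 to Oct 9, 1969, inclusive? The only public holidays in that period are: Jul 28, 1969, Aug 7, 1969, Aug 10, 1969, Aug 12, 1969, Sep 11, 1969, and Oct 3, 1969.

Jul 23, 1969 is a Wednesday.
The range spans 79 days (inclusive of both endpoints).
79 = 7 × 11 + 2, so there are 11 full weeks plus 2 extra days.
Each full week contributes 5 weekdays (Mon–Fri): 11 × 5 = 55.
The 2 extra days are Wednesday, Thursday — 2 of them qualify.
Total: 55 + 2 = 57.
Holidays: Jul 28, 1969 (Mon); Aug 7, 1969 (Thu); Aug 10, 1969 (Sun); Aug 12, 1969 (Tue); Sep 11, 1969 (Thu); Oct 3, 1969 (Fri).
5 of the 6 holidays fall on weekdays; the rest are weekends and were already excluded.
Business days: 57 − 5 = 52.

52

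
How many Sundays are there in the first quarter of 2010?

2010-01-01 is a Friday.
The range spans 90 days (inclusive of both endpoints).
90 = 7 × 12 + 6, so there are 12 full weeks plus 6 extra days.
Each full week contributes one Sunday: 12 so far.
The 6 extra days are Friday, Saturday, Sunday, Monday, Tuesday, Wednesday — 1 of them qualifies.
Total: 12 + 1 = 13.

13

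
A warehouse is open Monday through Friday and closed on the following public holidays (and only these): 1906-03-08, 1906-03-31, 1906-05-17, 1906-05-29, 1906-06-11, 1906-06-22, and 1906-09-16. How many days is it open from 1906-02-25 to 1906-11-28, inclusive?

1906-02-25 is a Sunday.
That's 277 days from start to end, counting both.
277 = 7 × 39 + 4, so there are 39 full weeks plus 4 extra days.
Each full week contributes 5 weekdays (Mon–Fri): 39 × 5 = 195.
The 4 extra days are Sun, Mon, Tue, Wed — 3 of them qualify.
Total: 195 + 3 = 198.
Holidays: 1906-03-08 (Thu); 1906-03-31 (Sat); 1906-05-17 (Thu); 1906-05-29 (Tue); 1906-06-11 (Mon); 1906-06-22 (Fri); 1906-09-16 (Sun).
5 of the 7 holidays fall on weekdays; the rest are weekends and were already excluded.
Business days: 198 − 5 = 193.

193 working days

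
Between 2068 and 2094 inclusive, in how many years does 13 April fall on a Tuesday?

Day of week of April 13 in each year:
2068: Fri, 2069: Sat, 2070: Sun, 2071: Mon, 2072: Wed, 2073: Thu, 2074: Fri, 2075: Sat, 2076: Mon, 2077: Tue ✓, 2078: Wed, 2079: Thu, 2080: Sat, 2081: Sun, 2082: Mon, 2083: Tue ✓, 2084: Thu, 2085: Fri, 2086: Sat, 2087: Sun, 2088: Tue ✓, 2089: Wed, 2090: Thu, 2091: Fri, 2092: Sun, 2093: Mon, 2094: Tue ✓
Tuesdays: 2077, 2083, 2088, 2094.

4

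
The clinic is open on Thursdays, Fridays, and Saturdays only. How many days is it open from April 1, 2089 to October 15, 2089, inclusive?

86

April 1, 2089 is a Friday.
From April 1, 2089 to October 15, 2089 is 198 days inclusive.
198 = 7 × 28 + 2, so there are 28 full weeks plus 2 extra days.
Each full week contributes 3 days from the set (Thu, Fri, Sat): 28 × 3 = 84.
The 2 extra days are Friday, Saturday — 2 of them qualify.
Total: 84 + 2 = 86.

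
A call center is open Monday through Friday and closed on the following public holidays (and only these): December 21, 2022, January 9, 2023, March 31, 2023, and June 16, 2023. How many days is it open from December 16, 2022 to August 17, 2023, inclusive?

171 business days

December 16, 2022 is a Friday.
From December 16, 2022 to August 17, 2023 is 245 days inclusive.
245 = 7 × 35, so the span is exactly 35 full weeks.
Each full week contributes 5 weekdays (Mon–Fri): 35 × 5 = 175.
Holidays: December 21, 2022 (Wed); January 9, 2023 (Mon); March 31, 2023 (Fri); June 16, 2023 (Fri).
All 4 holidays fall on weekdays, so subtract 4.
Business days: 175 − 4 = 171.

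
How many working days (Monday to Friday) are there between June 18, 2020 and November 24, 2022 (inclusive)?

636

June 18, 2020 is a Thursday.
From June 18, 2020 to November 24, 2022 is 890 days inclusive.
890 = 7 × 127 + 1, so there are 127 full weeks plus 1 extra day.
Each full week contributes 5 weekdays (Mon–Fri): 127 × 5 = 635.
The 1 extra day is Thursday — 1 of them qualifies.
Total: 635 + 1 = 636.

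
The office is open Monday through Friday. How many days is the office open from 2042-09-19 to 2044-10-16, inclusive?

541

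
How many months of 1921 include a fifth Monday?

A month has five Mondays exactly when Monday falls within its first (length − 28) days.
Jan: 31 days, starts Sat → 5 of Sat, Sun, Mon ✓
Feb: 28 days, starts Tue → 5 of (none)
Mar: 31 days, starts Tue → 5 of Tue, Wed, Thu
Apr: 30 days, starts Fri → 5 of Fri, Sat
May: 31 days, starts Sun → 5 of Sun, Mon, Tue ✓
Jun: 30 days, starts Wed → 5 of Wed, Thu
Jul: 31 days, starts Fri → 5 of Fri, Sat, Sun
Aug: 31 days, starts Mon → 5 of Mon, Tue, Wed ✓
Sep: 30 days, starts Thu → 5 of Thu, Fri
Oct: 31 days, starts Sat → 5 of Sat, Sun, Mon ✓
Nov: 30 days, starts Tue → 5 of Tue, Wed
Dec: 31 days, starts Thu → 5 of Thu, Fri, Sat
Months with five Mondays: Jan, May, Aug, Oct.

4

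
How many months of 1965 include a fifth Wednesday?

4

A month has five Wednesdays exactly when Wednesday falls within its first (length − 28) days.
Jan: 31 days, starts Fri → 5 of Fri, Sat, Sun
Feb: 28 days, starts Mon → 5 of (none)
Mar: 31 days, starts Mon → 5 of Mon, Tue, Wed ✓
Apr: 30 days, starts Thu → 5 of Thu, Fri
May: 31 days, starts Sat → 5 of Sat, Sun, Mon
Jun: 30 days, starts Tue → 5 of Tue, Wed ✓
Jul: 31 days, starts Thu → 5 of Thu, Fri, Sat
Aug: 31 days, starts Sun → 5 of Sun, Mon, Tue
Sep: 30 days, starts Wed → 5 of Wed, Thu ✓
Oct: 31 days, starts Fri → 5 of Fri, Sat, Sun
Nov: 30 days, starts Mon → 5 of Mon, Tue
Dec: 31 days, starts Wed → 5 of Wed, Thu, Fri ✓
Months with five Wednesdays: Mar, Jun, Sep, Dec.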